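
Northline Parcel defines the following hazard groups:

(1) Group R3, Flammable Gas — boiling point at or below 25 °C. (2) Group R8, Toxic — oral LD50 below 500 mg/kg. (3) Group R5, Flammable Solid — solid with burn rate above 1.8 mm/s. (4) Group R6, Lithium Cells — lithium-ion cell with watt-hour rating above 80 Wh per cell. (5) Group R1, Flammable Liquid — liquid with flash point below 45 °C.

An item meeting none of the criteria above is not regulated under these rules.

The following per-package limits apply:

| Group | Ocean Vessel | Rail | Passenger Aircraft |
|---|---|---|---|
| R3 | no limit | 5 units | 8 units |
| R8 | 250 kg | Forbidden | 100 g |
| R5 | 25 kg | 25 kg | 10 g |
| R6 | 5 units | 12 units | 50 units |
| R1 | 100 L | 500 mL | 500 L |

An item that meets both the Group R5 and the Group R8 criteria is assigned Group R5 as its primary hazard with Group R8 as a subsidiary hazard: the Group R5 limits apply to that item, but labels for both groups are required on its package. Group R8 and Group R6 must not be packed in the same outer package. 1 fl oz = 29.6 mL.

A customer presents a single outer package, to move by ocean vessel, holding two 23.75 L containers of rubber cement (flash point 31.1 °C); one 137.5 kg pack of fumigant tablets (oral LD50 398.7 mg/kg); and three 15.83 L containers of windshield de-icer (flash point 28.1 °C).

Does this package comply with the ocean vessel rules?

Yes

With flash point 31.1 °C (< 45 °C), the rubber cement falls in Group R1.
The fumigant tablets have oral LD50 398.7 mg/kg, which is < 500 mg/kg, so they are Group R8 (Toxic).
Windshield de-icer: flash point 28.1 °C < 45 °C → Group R1 (Flammable Liquid).
Group R8 quantity: 137.5 kg.
137.5 kg is within the ocean vessel limit of 250 kg for Group R8.
Group R1 net quantity: (two 23.75 L containers = 47.5 L) + (three 15.83 L containers = 47.49 L) = 94.99 L.
That is within the Group R1 ocean vessel limit of 100 L.
The segregation rule (Group R8 with Group R6) does not apply to Group R8 with Group R1.
Every hazard group is within its ocean vessel limit and no segregation rule is violated.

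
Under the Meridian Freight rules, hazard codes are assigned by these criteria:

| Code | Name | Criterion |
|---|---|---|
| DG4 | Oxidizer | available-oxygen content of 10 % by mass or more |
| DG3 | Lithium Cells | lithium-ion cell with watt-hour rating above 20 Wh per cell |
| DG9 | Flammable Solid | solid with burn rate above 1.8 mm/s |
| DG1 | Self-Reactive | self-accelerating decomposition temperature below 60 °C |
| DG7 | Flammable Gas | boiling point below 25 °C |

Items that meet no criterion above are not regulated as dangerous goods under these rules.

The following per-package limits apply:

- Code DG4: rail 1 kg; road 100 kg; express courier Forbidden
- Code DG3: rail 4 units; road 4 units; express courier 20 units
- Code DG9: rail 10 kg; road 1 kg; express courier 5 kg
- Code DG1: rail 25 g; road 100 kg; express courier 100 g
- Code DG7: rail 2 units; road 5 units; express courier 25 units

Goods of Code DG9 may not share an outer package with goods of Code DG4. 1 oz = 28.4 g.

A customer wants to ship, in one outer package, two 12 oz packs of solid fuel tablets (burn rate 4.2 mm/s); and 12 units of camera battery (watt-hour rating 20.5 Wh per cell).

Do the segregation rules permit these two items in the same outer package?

Yes

Solid fuel tablets: burn rate 4.2 mm/s > 1.8 mm/s → Code DG9 (Flammable Solid).
With watt-hour rating 20.5 Wh per cell (> 20 Wh per cell), the camera battery falls in Code DG3.
No segregation rule bars Code DG9 with Code DG3.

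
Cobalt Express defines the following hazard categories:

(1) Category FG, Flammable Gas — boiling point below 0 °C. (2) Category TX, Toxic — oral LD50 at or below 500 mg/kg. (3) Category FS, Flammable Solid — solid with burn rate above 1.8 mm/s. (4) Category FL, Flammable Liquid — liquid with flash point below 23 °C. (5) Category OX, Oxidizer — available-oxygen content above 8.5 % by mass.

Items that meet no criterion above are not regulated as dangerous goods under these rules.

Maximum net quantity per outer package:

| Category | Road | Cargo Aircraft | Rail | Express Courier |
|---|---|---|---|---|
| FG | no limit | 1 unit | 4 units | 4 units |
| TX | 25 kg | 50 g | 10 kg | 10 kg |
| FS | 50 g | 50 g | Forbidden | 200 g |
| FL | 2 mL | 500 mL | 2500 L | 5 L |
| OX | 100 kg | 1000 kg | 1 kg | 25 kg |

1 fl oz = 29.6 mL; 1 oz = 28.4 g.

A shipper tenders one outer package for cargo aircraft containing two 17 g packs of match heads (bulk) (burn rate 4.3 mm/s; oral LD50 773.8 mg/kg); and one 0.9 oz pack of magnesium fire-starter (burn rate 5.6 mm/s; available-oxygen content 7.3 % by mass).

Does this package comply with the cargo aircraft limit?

Match heads (bulk): burn rate 4.3 mm/s > 1.8 mm/s → Category FS (Flammable Solid).
The magnesium fire-starter has burn rate 5.6 mm/s, which is > 1.8 mm/s, so it is Category FS (Flammable Solid).
Category FS net quantity: (two 17 g packs = 34 g) + (one 0.9 oz pack = 25.56 g) = 59.56 g.
59.56 g > 50 g (cargo aircraft limit, Category FS) — over the limit.

No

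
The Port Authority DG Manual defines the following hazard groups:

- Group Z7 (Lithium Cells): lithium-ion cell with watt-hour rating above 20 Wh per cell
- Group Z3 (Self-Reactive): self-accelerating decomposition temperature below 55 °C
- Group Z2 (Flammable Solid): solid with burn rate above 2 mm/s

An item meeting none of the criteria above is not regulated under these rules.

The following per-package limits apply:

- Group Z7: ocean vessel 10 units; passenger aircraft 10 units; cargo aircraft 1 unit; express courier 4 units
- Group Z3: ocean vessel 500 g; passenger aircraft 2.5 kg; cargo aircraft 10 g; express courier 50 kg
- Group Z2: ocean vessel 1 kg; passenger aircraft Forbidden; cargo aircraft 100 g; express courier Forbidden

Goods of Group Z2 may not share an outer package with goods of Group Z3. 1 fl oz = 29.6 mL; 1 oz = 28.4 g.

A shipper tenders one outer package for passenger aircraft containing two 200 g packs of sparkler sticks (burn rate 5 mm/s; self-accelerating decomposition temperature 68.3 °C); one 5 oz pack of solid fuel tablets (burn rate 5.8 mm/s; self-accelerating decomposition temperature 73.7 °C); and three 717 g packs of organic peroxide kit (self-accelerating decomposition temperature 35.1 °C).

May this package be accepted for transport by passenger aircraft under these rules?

With burn rate 5 mm/s (> 2 mm/s), the sparkler sticks fall in Group Z2.
Burn rate 5.8 mm/s meets the Group Z2 criterion (Flammable Solid), so the solid fuel tablets are Group Z2.
The organic peroxide kit has self-accelerating decomposition temperature 35.1 °C, which is < 55 °C, so it is Group Z3 (Self-Reactive).
Total Group Z2: (two 200 g packs = 400 g) + (one 5 oz pack = 142 g) = 542 g.
Group Z2 is Forbidden by passenger aircraft.
Group Z3 quantity: three 717 g packs = 2.151 kg.
2.151 kg ≤ 2.5 kg (passenger aircraft limit, Group Z3) — within limit.
Group Z2 and Group Z3 may not share an outer package.

No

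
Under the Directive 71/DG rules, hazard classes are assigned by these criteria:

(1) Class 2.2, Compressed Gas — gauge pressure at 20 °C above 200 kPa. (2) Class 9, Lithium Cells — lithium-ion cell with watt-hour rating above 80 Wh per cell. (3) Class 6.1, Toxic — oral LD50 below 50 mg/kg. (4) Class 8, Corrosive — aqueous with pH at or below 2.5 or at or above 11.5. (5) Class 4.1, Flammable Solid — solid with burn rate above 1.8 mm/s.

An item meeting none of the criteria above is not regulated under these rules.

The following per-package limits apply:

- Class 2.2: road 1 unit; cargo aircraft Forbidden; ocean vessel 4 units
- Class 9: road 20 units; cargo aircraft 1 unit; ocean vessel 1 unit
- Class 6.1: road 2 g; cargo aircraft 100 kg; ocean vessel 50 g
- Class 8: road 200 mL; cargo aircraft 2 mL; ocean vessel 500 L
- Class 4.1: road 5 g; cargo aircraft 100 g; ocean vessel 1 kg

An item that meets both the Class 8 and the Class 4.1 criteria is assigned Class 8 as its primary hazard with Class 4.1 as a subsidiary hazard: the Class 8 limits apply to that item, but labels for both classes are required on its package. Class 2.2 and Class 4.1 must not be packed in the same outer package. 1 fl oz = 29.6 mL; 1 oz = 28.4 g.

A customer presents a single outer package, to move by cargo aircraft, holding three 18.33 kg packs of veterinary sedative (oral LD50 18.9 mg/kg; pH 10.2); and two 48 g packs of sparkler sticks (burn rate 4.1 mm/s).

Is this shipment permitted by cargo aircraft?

Oral LD50 18.9 mg/kg meets the Class 6.1 criterion (Toxic), so the veterinary sedative is Class 6.1.
With burn rate 4.1 mm/s (> 1.8 mm/s), the sparkler sticks fall in Class 4.1.
Class 4.1 quantity: two 48 g packs = 96 g.
96 g ≤ 100 g (cargo aircraft limit, Class 4.1) — within limit.
Class 6.1 quantity: three 18.33 kg packs = 54.99 kg.
54.99 kg is within the cargo aircraft limit of 100 kg for Class 6.1.
The segregation rule (Class 2.2 with Class 4.1) does not apply to Class 4.1 with Class 6.1.
Every hazard class is within its cargo aircraft limit and no segregation rule is violated.

Yes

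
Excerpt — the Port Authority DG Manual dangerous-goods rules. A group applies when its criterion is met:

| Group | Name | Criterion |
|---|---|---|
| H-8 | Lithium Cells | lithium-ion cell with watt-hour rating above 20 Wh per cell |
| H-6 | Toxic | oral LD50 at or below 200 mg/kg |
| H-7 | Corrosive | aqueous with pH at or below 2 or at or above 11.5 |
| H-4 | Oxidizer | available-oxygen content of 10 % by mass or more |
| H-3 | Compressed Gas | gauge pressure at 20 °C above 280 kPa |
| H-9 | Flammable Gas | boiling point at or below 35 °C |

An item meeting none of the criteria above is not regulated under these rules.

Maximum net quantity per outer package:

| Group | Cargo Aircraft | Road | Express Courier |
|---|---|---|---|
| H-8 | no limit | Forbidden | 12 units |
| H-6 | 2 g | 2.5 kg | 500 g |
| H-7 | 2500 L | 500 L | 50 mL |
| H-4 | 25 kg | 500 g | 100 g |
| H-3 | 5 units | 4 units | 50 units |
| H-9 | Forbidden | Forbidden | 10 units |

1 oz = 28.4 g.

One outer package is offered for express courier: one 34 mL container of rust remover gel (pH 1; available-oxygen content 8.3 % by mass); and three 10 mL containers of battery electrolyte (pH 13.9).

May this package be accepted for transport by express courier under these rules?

The rust remover gel has pH 1, which is ≤ 2, so it is Group H-7 (Corrosive).
pH 13.9 meets the Group H-7 criterion (Corrosive), so the battery electrolyte is Group H-7.
Group H-7 net quantity: 34 mL + (three 10 mL containers = 30 mL) = 64 mL.
64 mL > 50 mL (express courier limit, Group H-7) — over the limit.

No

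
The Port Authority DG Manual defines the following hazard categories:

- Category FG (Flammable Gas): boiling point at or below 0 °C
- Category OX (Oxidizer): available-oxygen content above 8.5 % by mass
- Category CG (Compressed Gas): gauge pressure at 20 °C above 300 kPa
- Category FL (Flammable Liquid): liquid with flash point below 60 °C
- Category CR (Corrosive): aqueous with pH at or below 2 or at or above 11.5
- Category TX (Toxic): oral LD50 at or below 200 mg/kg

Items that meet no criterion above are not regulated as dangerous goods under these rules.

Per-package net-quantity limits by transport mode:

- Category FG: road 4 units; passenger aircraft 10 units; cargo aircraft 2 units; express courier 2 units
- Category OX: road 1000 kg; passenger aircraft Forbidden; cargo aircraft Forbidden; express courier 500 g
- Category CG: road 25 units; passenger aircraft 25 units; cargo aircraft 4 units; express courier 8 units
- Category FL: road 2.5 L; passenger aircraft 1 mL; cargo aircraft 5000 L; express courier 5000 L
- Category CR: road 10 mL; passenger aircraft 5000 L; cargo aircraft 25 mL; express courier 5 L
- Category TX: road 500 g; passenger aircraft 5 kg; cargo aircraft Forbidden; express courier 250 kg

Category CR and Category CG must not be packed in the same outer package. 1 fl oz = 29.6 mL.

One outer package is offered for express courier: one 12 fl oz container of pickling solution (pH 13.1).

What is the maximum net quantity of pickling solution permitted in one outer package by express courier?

5 L

The pickling solution has pH 13.1, which is ≥ 11.5, so it is Category CR (Corrosive).
The express courier limit for Category CR is 5 L.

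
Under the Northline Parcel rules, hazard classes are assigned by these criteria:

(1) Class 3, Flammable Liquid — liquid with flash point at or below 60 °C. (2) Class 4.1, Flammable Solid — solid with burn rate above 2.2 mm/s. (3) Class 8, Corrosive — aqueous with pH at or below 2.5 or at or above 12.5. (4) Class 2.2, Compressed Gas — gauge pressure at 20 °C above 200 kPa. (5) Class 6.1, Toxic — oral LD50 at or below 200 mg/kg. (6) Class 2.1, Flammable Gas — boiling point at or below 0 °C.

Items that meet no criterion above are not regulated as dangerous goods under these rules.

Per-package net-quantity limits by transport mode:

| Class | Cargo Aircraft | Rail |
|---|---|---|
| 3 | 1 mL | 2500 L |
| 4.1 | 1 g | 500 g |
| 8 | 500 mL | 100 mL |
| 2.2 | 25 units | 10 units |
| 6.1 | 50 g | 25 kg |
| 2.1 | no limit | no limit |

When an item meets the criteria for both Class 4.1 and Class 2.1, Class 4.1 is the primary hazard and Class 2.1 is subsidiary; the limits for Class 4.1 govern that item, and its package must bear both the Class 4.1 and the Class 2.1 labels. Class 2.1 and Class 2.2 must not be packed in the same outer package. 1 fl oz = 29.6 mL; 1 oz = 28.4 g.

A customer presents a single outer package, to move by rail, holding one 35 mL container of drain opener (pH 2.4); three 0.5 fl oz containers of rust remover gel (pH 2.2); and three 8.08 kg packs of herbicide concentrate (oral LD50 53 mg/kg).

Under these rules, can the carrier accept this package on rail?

Yes

With pH 2.4 (≤ 2.5), the drain opener falls in Class 8.
pH 2.2 meets the Class 8 criterion (Corrosive), so the rust remover gel is Class 8.
The herbicide concentrate has oral LD50 53 mg/kg, which is ≤ 200 mg/kg, so it is Class 6.1 (Toxic).
Total Class 8: 35 mL + (three 0.5 fl oz containers = 44.4 mL) = 79.4 mL.
79.4 mL ≤ 100 mL (rail limit, Class 8) — within limit.
Class 6.1 quantity: three 8.08 kg packs = 24.24 kg.
24.24 kg is within the rail limit of 25 kg for Class 6.1.
The segregation rule (Class 2.1 with Class 2.2) does not apply to Class 8 with Class 6.1.
Every hazard class is within its rail limit and no segregation rule is violated.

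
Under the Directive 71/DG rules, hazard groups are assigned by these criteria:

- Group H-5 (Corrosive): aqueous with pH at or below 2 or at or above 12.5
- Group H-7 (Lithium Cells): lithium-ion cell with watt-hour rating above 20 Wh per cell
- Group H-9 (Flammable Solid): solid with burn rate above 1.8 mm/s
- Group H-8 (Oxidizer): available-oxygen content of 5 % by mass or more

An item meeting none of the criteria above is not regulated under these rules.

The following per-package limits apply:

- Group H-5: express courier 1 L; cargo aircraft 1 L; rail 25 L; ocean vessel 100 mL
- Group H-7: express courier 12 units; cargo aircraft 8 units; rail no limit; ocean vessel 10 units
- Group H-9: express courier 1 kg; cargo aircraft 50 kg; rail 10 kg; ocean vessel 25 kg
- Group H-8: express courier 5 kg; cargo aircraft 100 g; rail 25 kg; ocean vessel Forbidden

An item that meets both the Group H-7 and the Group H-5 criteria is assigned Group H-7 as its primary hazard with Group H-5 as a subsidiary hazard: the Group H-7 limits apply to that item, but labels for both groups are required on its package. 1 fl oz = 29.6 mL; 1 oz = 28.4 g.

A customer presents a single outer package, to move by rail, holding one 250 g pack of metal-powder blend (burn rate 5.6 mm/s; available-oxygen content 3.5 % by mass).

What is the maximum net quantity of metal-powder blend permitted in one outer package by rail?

10 kg

Metal-powder blend: burn rate 5.6 mm/s > 1.8 mm/s → Group H-9 (Flammable Solid).
The rail limit for Group H-9 is 10 kg.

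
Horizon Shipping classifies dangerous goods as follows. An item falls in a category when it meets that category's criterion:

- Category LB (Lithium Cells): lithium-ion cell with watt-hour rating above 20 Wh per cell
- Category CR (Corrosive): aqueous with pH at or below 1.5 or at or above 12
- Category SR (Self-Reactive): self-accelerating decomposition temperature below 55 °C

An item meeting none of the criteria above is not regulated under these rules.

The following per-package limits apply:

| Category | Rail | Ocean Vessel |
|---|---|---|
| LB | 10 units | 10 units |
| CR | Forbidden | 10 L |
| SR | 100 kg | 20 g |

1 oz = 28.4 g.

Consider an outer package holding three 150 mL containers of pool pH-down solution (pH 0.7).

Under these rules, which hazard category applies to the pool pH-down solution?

Category CR

With pH 0.7 (≤ 1.5), the pool pH-down solution falls in Category CR.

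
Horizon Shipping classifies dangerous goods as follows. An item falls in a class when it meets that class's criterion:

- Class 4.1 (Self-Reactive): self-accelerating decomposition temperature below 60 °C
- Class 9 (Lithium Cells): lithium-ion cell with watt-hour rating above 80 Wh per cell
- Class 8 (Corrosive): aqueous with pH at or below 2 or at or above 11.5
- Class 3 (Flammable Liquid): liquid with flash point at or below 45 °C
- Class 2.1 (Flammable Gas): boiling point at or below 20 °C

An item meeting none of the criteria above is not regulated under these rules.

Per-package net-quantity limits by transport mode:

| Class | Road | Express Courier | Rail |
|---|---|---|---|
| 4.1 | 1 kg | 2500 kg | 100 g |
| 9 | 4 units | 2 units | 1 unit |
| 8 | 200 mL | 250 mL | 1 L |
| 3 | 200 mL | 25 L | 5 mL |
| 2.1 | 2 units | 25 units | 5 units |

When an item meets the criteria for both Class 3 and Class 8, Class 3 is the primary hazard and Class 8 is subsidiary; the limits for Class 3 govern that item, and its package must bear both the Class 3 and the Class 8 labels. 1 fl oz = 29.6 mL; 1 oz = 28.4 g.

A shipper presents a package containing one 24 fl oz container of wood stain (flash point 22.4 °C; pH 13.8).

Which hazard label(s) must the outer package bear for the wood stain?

Class 3 and 8

With flash point 22.4 °C (≤ 45 °C), the wood stain falls in Class 3.
Wood stain: pH 13.8 ≥ 11.5 → Class 8 (Corrosive).
By the precedence rule Class 3 is primary and Class 8 is subsidiary, and that rule requires both labels on the package.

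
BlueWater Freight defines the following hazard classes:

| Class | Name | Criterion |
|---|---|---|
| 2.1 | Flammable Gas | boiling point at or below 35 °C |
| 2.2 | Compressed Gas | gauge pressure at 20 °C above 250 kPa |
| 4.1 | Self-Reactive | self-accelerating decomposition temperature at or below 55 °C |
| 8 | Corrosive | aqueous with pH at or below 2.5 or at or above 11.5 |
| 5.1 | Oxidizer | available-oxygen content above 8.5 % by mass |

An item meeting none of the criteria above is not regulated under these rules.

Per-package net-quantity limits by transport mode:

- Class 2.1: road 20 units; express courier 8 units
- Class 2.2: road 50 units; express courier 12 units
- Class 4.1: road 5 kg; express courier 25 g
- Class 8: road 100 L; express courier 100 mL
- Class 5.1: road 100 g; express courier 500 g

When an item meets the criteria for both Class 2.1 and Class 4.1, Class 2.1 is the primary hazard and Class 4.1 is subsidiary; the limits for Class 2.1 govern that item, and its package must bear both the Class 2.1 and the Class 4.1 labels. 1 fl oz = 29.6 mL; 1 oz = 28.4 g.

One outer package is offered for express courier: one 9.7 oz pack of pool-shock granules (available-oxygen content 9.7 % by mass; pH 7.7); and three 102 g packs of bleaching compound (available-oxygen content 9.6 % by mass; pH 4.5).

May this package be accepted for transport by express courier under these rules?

Pool-shock granules: available-oxygen content 9.7 % by mass > 8.5 % by mass → Class 5.1 (Oxidizer).
With available-oxygen content 9.6 % by mass (> 8.5 % by mass), the bleaching compound falls in Class 5.1.
Class 5.1 net quantity: (one 9.7 oz pack = 275.48 g) + (three 102 g packs = 306 g) = 581.48 g.
581.48 g exceeds the express courier limit of 500 g for Class 5.1.

No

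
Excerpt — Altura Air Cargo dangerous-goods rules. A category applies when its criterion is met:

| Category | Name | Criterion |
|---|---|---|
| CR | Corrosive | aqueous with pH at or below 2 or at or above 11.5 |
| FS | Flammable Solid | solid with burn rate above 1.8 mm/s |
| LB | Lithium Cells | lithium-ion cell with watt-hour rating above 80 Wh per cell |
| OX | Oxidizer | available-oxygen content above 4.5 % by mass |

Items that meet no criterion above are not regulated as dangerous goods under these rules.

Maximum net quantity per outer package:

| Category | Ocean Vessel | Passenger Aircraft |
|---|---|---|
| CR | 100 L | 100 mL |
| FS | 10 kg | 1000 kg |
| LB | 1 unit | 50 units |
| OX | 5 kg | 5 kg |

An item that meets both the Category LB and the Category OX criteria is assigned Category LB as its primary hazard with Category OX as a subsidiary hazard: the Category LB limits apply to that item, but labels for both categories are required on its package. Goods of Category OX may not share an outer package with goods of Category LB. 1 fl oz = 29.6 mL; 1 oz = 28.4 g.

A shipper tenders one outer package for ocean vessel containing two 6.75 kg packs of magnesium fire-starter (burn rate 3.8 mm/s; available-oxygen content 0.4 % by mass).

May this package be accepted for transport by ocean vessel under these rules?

Magnesium fire-starter: burn rate 3.8 mm/s > 1.8 mm/s → Category FS (Flammable Solid).
Category FS quantity: two 6.75 kg packs = 13.5 kg.
That exceeds the Category FS ocean vessel limit of 10 kg.

No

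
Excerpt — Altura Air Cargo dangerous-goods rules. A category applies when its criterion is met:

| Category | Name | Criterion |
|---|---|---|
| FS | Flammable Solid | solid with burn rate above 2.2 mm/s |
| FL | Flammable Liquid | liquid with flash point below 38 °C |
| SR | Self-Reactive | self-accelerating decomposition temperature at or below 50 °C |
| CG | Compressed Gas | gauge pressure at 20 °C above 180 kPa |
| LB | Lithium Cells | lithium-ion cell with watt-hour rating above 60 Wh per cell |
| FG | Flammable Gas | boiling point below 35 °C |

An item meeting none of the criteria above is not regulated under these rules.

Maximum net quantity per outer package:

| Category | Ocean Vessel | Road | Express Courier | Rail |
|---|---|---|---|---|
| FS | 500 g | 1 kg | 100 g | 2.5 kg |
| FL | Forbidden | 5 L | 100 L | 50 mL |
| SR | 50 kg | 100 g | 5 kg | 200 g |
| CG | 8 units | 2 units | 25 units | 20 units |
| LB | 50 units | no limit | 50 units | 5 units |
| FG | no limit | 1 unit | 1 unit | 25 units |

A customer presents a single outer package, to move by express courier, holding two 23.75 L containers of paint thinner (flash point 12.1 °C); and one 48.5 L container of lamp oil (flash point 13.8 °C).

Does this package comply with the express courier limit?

Yes

Flash point 12.1 °C meets the Category FL criterion (Flammable Liquid), so the paint thinner is Category FL.
The lamp oil has flash point 13.8 °C, which is < 38 °C, so it is Category FL (Flammable Liquid).
Category FL net quantity: (two 23.75 L containers = 47.5 L) + 48.5 L = 96 L.
96 L ≤ 100 L (express courier limit, Category FL) — within limit.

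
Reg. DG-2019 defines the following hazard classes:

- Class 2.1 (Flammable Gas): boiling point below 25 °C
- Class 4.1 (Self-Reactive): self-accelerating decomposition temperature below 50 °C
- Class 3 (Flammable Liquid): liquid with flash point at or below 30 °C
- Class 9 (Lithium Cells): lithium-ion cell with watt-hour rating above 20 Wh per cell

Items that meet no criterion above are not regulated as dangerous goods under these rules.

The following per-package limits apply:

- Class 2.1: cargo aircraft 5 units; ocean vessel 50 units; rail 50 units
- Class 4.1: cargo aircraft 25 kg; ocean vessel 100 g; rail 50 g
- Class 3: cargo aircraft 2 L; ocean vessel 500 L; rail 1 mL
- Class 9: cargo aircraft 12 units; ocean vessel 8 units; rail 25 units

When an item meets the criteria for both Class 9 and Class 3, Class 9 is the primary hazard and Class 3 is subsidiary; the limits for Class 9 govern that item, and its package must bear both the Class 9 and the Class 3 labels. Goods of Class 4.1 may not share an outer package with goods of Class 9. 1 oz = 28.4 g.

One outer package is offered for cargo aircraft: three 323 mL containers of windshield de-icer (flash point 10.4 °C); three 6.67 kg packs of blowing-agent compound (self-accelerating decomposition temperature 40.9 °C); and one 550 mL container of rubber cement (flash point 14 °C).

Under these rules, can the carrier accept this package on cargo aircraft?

With flash point 10.4 °C (≤ 30 °C), the windshield de-icer falls in Class 3.
Blowing-agent compound: self-accelerating decomposition temperature 40.9 °C < 50 °C → Class 4.1 (Self-Reactive).
Flash point 14 °C meets the Class 3 criterion (Flammable Liquid), so the rubber cement is Class 3.
Class 4.1 quantity: three 6.67 kg packs = 20.01 kg.
20.01 kg ≤ 25 kg (cargo aircraft limit, Class 4.1) — within limit.
Total Class 3: (three 323 mL containers = 969 mL) + 550 mL = 1.519 L.
That is within the Class 3 cargo aircraft limit of 2 L.
The segregation rule (Class 4.1 with Class 9) does not apply to Class 4.1 with Class 3.
Every hazard class is within its cargo aircraft limit and no segregation rule is violated.

Yes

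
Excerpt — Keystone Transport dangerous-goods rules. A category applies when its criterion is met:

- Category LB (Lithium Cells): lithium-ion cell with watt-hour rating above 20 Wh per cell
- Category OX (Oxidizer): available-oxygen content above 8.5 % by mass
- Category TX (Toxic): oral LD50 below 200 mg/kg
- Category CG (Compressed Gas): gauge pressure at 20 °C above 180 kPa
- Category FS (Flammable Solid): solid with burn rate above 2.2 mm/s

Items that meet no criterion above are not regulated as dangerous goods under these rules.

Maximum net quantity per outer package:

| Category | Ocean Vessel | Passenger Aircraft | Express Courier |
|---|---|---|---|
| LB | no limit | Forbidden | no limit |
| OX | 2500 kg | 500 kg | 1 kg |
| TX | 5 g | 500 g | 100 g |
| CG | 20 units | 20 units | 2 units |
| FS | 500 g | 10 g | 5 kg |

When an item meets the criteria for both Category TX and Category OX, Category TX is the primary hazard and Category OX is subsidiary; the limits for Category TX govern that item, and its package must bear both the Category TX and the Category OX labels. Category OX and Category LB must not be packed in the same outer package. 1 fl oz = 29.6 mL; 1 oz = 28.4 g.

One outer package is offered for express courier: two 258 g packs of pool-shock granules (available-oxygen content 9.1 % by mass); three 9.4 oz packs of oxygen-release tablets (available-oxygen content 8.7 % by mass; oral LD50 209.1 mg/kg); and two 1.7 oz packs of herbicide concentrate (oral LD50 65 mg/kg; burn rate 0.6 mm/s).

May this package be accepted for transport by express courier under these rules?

No

The pool-shock granules have available-oxygen content 9.1 % by mass, which is > 8.5 % by mass, so they are Category OX (Oxidizer).
The oxygen-release tablets have available-oxygen content 8.7 % by mass, which is > 8.5 % by mass, so they are Category OX (Oxidizer).
The herbicide concentrate has oral LD50 65 mg/kg, which is < 200 mg/kg, so it is Category TX (Toxic).
Category OX net quantity: (two 258 g packs = 516 g) + (three 9.4 oz packs = 800.88 g) = 1316.88 g.
1316.88 g > 1 kg (express courier limit, Category OX) — over the limit.
Category TX quantity: two 1.7 oz packs = 96.56 g.
96.56 g is within the express courier limit of 100 g for Category TX.
The segregation rule (Category OX with Category LB) does not apply to Category OX with Category TX.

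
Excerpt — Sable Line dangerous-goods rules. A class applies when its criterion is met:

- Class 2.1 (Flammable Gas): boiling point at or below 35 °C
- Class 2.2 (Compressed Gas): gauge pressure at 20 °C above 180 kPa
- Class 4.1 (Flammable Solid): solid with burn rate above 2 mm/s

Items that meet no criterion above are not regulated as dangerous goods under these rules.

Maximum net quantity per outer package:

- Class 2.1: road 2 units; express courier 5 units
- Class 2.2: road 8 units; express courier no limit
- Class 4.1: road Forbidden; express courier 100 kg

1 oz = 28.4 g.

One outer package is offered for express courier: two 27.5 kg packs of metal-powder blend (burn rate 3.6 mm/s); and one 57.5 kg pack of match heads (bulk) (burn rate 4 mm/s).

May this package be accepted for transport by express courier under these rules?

Burn rate 3.6 mm/s meets the Class 4.1 criterion (Flammable Solid), so the metal-powder blend is Class 4.1.
Match heads (bulk): burn rate 4 mm/s > 2 mm/s → Class 4.1 (Flammable Solid).
Total Class 4.1: (two 27.5 kg packs = 55 kg) + 57.5 kg = 112.5 kg.
That exceeds the Class 4.1 express courier limit of 100 kg.

No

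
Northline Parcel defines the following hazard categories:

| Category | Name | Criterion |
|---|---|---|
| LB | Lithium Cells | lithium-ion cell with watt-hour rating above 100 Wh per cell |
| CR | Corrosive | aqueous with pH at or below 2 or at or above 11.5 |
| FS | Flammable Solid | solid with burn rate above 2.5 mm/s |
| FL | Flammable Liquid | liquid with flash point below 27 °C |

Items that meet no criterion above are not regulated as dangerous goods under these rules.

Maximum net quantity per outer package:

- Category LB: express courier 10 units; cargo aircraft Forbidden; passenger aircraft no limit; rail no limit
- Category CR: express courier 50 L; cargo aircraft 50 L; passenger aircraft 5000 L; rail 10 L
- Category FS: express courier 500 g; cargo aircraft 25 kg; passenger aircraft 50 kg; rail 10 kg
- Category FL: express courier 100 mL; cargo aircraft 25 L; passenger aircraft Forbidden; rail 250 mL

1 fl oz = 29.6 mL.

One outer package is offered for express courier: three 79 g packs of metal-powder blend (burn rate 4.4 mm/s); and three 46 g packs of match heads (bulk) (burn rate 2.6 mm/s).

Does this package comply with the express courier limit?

Yes

With burn rate 4.4 mm/s (> 2.5 mm/s), the metal-powder blend falls in Category FS.
Burn rate 2.6 mm/s meets the Category FS criterion (Flammable Solid), so the match heads (bulk) are Category FS.
Category FS net quantity: (three 79 g packs = 237 g) + (three 46 g packs = 138 g) = 375 g.
That is within the Category FS express courier limit of 500 g.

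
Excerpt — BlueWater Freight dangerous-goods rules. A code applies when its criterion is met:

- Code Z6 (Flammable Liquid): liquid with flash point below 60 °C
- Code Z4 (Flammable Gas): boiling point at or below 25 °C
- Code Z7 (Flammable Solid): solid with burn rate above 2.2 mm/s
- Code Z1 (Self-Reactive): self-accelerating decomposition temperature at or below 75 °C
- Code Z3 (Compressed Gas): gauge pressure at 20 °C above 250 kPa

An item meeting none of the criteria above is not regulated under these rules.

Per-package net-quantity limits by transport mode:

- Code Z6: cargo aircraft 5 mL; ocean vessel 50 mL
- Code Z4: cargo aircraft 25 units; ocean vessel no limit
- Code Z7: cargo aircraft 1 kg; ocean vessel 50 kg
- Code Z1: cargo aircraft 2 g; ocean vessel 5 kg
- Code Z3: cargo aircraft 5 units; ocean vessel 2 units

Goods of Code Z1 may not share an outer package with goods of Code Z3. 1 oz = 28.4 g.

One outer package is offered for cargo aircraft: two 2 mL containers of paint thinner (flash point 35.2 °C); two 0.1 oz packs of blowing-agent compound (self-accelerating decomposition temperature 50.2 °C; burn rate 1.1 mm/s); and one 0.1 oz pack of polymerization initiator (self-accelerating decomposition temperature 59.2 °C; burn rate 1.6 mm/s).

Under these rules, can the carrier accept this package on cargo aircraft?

No

Paint thinner: flash point 35.2 °C < 60 °C → Code Z6 (Flammable Liquid).
Blowing-agent compound: self-accelerating decomposition temperature 50.2 °C ≤ 75 °C → Code Z1 (Self-Reactive).
Polymerization initiator: self-accelerating decomposition temperature 59.2 °C ≤ 75 °C → Code Z1 (Self-Reactive).
Total Code Z1: (two 0.1 oz packs = 5.68 g) + (one 0.1 oz pack = 2.84 g) = 8.52 g.
8.52 g > 2 g (cargo aircraft limit, Code Z1) — over the limit.
Code Z6 quantity: two 2 mL containers = 4 mL.
That is within the Code Z6 cargo aircraft limit of 5 mL.
The segregation rule (Code Z1 with Code Z3) does not apply to Code Z1 with Code Z6.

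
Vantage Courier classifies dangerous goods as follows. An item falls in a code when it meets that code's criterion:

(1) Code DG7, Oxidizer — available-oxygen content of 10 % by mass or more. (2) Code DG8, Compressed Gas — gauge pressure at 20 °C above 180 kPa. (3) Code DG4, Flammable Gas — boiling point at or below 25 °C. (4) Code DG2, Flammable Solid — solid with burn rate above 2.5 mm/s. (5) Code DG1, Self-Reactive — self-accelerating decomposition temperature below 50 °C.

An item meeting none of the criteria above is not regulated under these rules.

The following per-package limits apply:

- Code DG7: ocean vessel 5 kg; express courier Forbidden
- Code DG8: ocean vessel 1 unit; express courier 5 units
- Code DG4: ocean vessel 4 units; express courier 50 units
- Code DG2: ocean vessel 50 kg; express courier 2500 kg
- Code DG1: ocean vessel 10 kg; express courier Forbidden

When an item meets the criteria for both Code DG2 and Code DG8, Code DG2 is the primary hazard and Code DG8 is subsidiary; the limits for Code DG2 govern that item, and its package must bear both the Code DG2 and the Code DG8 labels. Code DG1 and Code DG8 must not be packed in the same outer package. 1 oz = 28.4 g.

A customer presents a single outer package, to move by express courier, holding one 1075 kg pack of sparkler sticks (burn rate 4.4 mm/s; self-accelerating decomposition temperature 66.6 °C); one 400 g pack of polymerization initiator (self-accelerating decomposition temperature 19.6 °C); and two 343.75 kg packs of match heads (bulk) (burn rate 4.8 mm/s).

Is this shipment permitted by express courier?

No

Sparkler sticks: burn rate 4.4 mm/s > 2.5 mm/s → Code DG2 (Flammable Solid).
Polymerization initiator: self-accelerating decomposition temperature 19.6 °C < 50 °C → Code DG1 (Self-Reactive).
Burn rate 4.8 mm/s meets the Code DG2 criterion (Flammable Solid), so the match heads (bulk) are Code DG2.
Code DG2 net quantity: 1075 kg + (two 343.75 kg packs = 687.5 kg) = 1762.5 kg.
1762.5 kg ≤ 2500 kg (express courier limit, Code DG2) — within limit.
Code DG1 quantity: 400 g.
By express courier, Code DG1 is Forbidden regardless of quantity.
The segregation rule (Code DG1 with Code DG8) does not apply to Code DG2 with Code DG1.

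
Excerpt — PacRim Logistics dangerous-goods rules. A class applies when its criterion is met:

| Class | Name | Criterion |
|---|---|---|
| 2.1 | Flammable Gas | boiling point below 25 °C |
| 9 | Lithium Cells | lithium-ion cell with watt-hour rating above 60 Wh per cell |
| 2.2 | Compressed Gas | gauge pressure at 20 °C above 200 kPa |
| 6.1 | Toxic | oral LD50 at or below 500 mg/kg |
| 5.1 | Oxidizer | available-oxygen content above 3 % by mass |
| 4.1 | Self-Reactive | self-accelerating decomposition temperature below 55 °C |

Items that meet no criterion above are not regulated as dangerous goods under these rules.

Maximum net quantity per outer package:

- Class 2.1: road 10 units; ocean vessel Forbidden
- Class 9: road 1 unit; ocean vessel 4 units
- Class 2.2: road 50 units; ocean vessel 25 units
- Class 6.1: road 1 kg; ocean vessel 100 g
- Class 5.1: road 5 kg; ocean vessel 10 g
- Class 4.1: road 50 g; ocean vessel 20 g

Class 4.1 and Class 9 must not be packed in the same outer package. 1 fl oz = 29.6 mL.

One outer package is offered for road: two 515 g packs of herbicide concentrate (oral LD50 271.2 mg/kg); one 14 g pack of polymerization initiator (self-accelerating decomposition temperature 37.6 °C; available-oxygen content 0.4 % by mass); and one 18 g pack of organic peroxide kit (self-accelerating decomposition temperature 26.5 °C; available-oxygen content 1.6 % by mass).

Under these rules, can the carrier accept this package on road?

The herbicide concentrate has oral LD50 271.2 mg/kg, which is ≤ 500 mg/kg, so it is Class 6.1 (Toxic).
With self-accelerating decomposition temperature 37.6 °C (< 55 °C), the polymerization initiator falls in Class 4.1.
With self-accelerating decomposition temperature 26.5 °C (< 55 °C), the organic peroxide kit falls in Class 4.1.
Class 6.1 quantity: two 515 g packs = 1.03 kg.
That exceeds the Class 6.1 road limit of 1 kg.
Total Class 4.1: 14 g + 18 g = 32 g.
32 g is within the road limit of 50 g for Class 4.1.
The segregation rule (Class 4.1 with Class 9) does not apply to Class 6.1 with Class 4.1.

No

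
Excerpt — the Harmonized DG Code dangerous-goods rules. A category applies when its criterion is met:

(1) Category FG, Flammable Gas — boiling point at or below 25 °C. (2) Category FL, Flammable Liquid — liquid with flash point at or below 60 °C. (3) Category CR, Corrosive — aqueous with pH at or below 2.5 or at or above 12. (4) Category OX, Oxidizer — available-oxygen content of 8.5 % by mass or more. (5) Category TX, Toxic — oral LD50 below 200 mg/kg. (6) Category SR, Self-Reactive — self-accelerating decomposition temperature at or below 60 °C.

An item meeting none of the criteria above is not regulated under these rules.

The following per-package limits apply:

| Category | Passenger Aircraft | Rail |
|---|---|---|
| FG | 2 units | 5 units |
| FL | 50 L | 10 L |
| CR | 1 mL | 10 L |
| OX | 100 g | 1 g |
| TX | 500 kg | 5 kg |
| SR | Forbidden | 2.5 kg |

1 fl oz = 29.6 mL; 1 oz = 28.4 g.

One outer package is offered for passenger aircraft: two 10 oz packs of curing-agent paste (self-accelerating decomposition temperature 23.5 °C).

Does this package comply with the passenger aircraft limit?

No

With self-accelerating decomposition temperature 23.5 °C (≤ 60 °C), the curing-agent paste falls in Category SR.
Category SR quantity: two 10 oz packs = 568 g.
By passenger aircraft, Category SR is Forbidden regardless of quantity.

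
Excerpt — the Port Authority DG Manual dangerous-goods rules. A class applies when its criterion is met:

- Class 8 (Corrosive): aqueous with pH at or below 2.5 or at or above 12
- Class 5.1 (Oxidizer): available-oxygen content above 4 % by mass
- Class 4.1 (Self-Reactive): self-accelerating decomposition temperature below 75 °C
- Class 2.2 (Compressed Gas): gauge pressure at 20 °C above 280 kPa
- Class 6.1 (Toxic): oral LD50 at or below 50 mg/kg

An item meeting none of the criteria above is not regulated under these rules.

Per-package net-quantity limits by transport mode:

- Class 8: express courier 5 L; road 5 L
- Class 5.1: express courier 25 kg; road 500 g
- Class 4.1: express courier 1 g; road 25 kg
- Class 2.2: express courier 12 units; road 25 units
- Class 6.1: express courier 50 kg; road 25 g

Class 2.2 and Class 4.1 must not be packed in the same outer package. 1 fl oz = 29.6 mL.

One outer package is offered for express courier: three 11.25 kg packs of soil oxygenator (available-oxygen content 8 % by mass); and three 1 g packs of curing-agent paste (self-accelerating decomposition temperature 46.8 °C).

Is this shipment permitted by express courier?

No

Available-oxygen content 8 % by mass meets the Class 5.1 criterion (Oxidizer), so the soil oxygenator is Class 5.1.
The curing-agent paste has self-accelerating decomposition temperature 46.8 °C, which is < 75 °C, so it is Class 4.1 (Self-Reactive).
Class 5.1 quantity: three 11.25 kg packs = 33.75 kg.
33.75 kg exceeds the express courier limit of 25 kg for Class 5.1.
Class 4.1 quantity: three 1 g packs = 3 g.
3 g exceeds the express courier limit of 1 g for Class 4.1.
The segregation rule (Class 2.2 with Class 4.1) does not apply to Class 5.1 with Class 4.1.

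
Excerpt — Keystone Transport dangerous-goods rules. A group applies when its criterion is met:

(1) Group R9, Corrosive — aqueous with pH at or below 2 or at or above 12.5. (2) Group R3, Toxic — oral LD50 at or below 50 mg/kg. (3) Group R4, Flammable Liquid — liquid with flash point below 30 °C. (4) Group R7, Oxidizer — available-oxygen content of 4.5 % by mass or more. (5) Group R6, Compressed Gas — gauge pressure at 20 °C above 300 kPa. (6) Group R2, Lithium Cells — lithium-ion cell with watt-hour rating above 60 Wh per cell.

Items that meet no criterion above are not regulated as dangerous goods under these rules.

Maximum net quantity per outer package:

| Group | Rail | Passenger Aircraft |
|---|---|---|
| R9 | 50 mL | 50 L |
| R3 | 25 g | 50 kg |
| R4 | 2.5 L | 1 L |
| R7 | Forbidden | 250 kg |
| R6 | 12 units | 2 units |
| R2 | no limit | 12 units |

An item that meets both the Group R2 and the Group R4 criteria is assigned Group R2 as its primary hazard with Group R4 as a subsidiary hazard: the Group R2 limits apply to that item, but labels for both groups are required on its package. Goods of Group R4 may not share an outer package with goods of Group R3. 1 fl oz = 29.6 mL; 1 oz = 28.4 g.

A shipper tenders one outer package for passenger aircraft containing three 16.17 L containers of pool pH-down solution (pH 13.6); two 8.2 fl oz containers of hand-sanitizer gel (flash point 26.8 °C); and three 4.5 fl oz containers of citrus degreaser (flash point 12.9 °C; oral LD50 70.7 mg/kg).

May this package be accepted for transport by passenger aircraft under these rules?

Yes

The pool pH-down solution has pH 13.6, which is ≥ 12.5, so it is Group R9 (Corrosive).
Hand-sanitizer gel: flash point 26.8 °C < 30 °C → Group R4 (Flammable Liquid).
Citrus degreaser: flash point 12.9 °C < 30 °C → Group R4 (Flammable Liquid).
Group R4 net quantity: (two 8.2 fl oz containers = 485.44 mL) + (three 4.5 fl oz containers = 399.6 mL) = 885.04 mL.
885.04 mL is within the passenger aircraft limit of 1 L for Group R4.
Group R9 quantity: three 16.17 L containers = 48.51 L.
That is within the Group R9 passenger aircraft limit of 50 L.
The segregation rule (Group R4 with Group R3) does not apply to Group R4 with Group R9.
Every hazard group is within its passenger aircraft limit and no segregation rule is violated.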